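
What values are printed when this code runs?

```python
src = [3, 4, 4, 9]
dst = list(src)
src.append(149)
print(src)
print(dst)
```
[3, 4, 4, 9, 149]
[3, 4, 4, 9]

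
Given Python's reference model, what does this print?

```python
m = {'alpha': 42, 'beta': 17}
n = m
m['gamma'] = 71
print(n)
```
{'alpha': 42, 'beta': 17, 'gamma': 71}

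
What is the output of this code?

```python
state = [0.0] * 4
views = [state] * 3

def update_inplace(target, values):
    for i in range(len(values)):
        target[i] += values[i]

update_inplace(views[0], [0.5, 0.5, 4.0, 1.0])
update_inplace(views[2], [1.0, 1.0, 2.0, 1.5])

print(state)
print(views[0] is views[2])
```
[1.5, 1.5, 6.0, 2.5]
True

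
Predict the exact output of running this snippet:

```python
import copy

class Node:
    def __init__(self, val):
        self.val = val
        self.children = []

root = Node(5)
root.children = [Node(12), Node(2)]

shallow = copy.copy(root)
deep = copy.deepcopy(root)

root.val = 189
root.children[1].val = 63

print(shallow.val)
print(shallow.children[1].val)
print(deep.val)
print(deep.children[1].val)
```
5
63
5
2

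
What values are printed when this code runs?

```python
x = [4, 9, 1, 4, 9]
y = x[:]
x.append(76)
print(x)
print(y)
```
[4, 9, 1, 4, 9, 76]
[4, 9, 1, 4, 9]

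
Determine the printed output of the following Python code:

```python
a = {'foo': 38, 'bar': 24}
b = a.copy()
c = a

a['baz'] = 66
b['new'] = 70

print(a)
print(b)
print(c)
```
{'foo': 38, 'bar': 24, 'baz': 66}
{'foo': 38, 'bar': 24, 'new': 70}
{'foo': 38, 'bar': 24, 'baz': 66}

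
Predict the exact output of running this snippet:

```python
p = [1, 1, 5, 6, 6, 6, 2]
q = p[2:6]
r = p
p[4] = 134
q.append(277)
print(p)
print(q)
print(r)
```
[1, 1, 5, 6, 134, 6, 2]
[5, 6, 6, 6, 277]
[1, 1, 5, 6, 134, 6, 2]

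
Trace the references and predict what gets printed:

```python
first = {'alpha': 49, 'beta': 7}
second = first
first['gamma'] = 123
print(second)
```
{'alpha': 49, 'beta': 7, 'gamma': 123}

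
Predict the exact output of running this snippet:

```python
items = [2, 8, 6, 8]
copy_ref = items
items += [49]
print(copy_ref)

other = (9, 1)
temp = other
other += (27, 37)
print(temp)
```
[2, 8, 6, 8, 49]
(9, 1)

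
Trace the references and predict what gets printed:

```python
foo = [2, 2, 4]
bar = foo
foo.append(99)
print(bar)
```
[2, 2, 4, 99]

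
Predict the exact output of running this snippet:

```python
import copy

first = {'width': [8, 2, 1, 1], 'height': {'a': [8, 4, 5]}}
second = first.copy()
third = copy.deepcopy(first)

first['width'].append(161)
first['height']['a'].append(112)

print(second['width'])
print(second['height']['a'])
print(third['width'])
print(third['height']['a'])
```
[8, 2, 1, 1, 161]
[8, 4, 5, 112]
[8, 2, 1, 1]
[8, 4, 5]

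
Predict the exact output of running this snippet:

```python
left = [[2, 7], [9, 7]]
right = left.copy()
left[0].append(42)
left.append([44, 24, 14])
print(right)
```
[[2, 7, 42], [9, 7]]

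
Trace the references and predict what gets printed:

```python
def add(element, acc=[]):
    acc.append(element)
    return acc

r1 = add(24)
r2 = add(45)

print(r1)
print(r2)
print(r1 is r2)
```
[24, 45]
[24, 45]
True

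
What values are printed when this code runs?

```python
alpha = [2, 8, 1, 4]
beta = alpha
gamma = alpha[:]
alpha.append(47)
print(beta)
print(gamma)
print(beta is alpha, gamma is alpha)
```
[2, 8, 1, 4, 47]
[2, 8, 1, 4]
True False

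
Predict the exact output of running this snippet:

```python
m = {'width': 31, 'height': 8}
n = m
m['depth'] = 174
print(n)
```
{'width': 31, 'height': 8, 'depth': 174}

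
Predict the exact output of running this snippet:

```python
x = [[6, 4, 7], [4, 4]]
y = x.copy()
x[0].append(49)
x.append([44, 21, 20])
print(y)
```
[[6, 4, 7, 49], [4, 4]]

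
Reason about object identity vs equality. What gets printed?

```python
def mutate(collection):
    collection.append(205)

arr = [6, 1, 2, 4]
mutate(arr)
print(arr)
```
[6, 1, 2, 4, 205]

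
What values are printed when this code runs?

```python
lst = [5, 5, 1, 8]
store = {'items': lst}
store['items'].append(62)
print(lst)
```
[5, 5, 1, 8, 62]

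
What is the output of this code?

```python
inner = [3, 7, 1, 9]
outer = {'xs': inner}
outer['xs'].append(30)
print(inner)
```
[3, 7, 1, 9, 30]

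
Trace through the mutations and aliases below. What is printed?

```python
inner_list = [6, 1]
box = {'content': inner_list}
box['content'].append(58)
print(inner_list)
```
[6, 1, 58]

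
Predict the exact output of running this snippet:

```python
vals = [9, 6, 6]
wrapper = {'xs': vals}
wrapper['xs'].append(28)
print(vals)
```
[9, 6, 6, 28]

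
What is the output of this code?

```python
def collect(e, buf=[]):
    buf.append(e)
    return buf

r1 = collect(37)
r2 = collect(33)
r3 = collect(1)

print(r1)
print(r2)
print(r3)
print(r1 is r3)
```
[37, 33, 1]
[37, 33, 1]
[37, 33, 1]
True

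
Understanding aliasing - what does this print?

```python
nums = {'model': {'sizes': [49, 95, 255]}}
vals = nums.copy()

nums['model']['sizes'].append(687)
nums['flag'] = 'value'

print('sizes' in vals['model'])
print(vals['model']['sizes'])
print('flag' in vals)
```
True
[49, 95, 255, 687]
False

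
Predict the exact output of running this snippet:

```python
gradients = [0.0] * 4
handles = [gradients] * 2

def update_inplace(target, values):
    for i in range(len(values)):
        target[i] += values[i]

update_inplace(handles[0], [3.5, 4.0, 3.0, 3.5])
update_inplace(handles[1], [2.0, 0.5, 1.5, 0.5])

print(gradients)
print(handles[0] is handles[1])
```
[5.5, 4.5, 4.5, 4.0]
True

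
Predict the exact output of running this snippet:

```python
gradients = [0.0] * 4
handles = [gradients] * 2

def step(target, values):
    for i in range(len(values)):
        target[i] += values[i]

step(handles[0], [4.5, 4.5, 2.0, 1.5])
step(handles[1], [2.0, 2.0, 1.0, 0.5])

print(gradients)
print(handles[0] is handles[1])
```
[6.5, 6.5, 3.0, 2.0]
True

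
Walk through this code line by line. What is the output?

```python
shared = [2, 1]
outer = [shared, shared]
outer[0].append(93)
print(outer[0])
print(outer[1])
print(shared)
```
[2, 1, 93]
[2, 1, 93]
[2, 1, 93]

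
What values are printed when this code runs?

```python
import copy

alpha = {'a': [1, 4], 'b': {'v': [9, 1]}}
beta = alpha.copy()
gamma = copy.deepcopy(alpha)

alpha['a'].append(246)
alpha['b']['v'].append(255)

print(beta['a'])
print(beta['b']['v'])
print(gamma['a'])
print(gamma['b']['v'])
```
[1, 4, 246]
[9, 1, 255]
[1, 4]
[9, 1]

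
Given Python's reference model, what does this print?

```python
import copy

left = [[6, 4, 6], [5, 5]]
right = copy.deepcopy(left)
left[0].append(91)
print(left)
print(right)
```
[[6, 4, 6, 91], [5, 5]]
[[6, 4, 6], [5, 5]]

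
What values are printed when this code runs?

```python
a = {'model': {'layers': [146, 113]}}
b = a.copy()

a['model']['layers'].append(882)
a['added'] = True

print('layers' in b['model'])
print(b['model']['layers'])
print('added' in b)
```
True
[146, 113, 882]
False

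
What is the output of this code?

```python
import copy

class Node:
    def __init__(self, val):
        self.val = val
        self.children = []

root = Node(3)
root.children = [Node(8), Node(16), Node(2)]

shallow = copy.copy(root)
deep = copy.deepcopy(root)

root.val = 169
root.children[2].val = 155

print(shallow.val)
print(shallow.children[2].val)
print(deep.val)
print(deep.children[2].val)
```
3
155
3
2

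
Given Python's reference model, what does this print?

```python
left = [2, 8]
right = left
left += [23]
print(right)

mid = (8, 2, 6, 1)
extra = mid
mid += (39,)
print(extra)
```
[2, 8, 23]
(8, 2, 6, 1)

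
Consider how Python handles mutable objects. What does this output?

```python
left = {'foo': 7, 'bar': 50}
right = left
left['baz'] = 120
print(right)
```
{'foo': 7, 'bar': 50, 'baz': 120}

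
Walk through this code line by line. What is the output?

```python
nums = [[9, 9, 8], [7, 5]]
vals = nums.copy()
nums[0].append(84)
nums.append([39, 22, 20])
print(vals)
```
[[9, 9, 8, 84], [7, 5]]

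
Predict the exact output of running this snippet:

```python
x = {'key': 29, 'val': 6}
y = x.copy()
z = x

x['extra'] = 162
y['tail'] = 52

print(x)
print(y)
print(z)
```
{'key': 29, 'val': 6, 'extra': 162}
{'key': 29, 'val': 6, 'tail': 52}
{'key': 29, 'val': 6, 'extra': 162}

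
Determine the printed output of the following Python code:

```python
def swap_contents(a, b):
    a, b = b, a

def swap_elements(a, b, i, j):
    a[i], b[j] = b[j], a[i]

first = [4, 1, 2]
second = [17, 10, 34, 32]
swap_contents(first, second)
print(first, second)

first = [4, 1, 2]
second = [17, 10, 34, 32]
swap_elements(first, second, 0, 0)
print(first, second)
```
[4, 1, 2] [17, 10, 34, 32]
[17, 1, 2] [4, 10, 34, 32]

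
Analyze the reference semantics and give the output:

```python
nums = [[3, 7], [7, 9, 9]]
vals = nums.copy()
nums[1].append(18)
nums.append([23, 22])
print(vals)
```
[[3, 7], [7, 9, 9, 18]]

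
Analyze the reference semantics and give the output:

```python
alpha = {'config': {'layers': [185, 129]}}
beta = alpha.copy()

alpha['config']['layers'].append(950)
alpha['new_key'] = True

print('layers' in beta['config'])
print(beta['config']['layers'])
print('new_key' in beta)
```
True
[185, 129, 950]
False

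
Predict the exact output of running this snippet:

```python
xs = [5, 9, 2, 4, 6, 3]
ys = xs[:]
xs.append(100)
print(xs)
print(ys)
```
[5, 9, 2, 4, 6, 3, 100]
[5, 9, 2, 4, 6, 3]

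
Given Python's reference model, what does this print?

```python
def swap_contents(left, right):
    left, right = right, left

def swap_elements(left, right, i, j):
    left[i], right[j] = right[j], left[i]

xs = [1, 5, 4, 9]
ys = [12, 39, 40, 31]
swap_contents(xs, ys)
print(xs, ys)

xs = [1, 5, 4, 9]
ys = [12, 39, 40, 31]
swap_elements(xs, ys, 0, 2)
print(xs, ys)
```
[1, 5, 4, 9] [12, 39, 40, 31]
[40, 5, 4, 9] [12, 39, 1, 31]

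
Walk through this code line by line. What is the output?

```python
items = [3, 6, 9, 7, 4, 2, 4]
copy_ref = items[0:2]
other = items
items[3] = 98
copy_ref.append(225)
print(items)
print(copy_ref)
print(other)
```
[3, 6, 9, 98, 4, 2, 4]
[3, 6, 225]
[3, 6, 9, 98, 4, 2, 4]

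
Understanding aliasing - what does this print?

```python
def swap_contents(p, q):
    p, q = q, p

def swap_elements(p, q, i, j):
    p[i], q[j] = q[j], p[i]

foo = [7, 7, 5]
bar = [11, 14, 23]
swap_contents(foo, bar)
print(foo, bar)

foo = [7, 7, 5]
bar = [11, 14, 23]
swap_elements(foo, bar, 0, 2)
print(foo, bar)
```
[7, 7, 5] [11, 14, 23]
[23, 7, 5] [11, 14, 7]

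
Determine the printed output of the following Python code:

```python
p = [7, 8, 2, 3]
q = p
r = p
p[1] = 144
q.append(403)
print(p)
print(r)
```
[7, 144, 2, 3, 403]
[7, 144, 2, 3, 403]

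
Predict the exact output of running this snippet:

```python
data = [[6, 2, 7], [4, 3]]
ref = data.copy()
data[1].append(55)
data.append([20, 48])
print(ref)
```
[[6, 2, 7], [4, 3, 55]]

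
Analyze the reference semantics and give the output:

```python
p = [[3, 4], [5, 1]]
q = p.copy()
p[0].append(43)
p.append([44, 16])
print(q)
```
[[3, 4, 43], [5, 1]]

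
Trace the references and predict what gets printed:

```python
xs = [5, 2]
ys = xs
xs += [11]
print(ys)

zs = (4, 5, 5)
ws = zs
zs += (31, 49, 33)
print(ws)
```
[5, 2, 11]
(4, 5, 5)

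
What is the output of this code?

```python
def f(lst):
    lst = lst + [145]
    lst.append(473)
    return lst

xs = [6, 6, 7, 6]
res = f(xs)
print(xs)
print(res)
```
[6, 6, 7, 6]
[6, 6, 7, 6, 145, 473]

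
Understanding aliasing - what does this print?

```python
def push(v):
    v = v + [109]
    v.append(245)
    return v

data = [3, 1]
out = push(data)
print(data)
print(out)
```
[3, 1]
[3, 1, 109, 245]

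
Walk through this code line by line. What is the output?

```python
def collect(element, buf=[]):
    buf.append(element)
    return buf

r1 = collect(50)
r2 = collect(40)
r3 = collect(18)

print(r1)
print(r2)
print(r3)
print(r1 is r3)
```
[50, 40, 18]
[50, 40, 18]
[50, 40, 18]
True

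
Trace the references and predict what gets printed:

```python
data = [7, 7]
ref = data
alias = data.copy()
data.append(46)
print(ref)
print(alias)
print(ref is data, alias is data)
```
[7, 7, 46]
[7, 7]
True False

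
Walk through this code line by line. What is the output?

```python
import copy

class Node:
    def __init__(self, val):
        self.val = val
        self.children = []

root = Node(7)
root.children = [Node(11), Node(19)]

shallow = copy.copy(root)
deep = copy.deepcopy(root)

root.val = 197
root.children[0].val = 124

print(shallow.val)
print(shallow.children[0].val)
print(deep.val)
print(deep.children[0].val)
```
7
124
7
11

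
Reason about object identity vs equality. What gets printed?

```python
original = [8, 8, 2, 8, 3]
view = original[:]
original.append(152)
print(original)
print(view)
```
[8, 8, 2, 8, 3, 152]
[8, 8, 2, 8, 3]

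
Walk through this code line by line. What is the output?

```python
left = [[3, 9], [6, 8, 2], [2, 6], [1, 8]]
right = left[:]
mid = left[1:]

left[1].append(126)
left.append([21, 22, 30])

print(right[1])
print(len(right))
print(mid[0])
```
[6, 8, 2, 126]
4
[6, 8, 2, 126]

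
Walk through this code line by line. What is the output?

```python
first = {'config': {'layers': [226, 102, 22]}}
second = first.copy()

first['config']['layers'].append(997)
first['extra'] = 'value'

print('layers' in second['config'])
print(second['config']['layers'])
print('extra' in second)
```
True
[226, 102, 22, 997]
False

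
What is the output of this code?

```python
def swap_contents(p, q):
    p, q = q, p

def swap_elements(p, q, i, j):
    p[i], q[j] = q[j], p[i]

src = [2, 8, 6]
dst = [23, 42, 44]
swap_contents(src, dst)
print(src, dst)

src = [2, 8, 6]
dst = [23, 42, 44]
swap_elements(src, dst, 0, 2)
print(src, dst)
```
[2, 8, 6] [23, 42, 44]
[44, 8, 6] [23, 42, 2]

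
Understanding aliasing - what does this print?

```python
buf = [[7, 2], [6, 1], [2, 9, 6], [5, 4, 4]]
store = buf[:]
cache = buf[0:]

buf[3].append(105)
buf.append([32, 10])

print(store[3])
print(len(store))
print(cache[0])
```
[5, 4, 4, 105]
4
[7, 2]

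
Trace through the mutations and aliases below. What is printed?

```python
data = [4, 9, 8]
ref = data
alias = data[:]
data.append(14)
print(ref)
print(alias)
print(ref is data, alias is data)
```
[4, 9, 8, 14]
[4, 9, 8]
True False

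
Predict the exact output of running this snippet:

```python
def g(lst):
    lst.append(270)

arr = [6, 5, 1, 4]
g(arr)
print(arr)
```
[6, 5, 1, 4, 270]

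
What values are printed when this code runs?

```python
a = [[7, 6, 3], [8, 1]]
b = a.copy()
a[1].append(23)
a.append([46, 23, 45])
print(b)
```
[[7, 6, 3], [8, 1, 23]]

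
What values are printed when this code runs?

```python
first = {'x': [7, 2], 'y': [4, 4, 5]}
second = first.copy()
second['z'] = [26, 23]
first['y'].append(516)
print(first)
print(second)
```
{'x': [7, 2], 'y': [4, 4, 5, 516]}
{'x': [7, 2], 'y': [4, 4, 5, 516], 'z': [26, 23]}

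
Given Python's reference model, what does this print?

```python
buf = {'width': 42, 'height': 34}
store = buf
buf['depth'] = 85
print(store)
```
{'width': 42, 'height': 34, 'depth': 85}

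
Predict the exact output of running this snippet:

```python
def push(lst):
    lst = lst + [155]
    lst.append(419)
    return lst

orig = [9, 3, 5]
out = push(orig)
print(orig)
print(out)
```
[9, 3, 5]
[9, 3, 5, 155, 419]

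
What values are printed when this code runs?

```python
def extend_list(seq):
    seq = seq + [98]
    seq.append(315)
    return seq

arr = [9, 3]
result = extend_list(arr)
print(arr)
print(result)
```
[9, 3]
[9, 3, 98, 315]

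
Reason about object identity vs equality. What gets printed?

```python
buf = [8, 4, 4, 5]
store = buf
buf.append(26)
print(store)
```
[8, 4, 4, 5, 26]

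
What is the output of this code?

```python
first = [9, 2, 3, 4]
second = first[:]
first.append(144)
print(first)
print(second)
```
[9, 2, 3, 4, 144]
[9, 2, 3, 4]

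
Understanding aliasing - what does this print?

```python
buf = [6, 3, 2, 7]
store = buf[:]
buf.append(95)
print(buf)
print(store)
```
[6, 3, 2, 7, 95]
[6, 3, 2, 7]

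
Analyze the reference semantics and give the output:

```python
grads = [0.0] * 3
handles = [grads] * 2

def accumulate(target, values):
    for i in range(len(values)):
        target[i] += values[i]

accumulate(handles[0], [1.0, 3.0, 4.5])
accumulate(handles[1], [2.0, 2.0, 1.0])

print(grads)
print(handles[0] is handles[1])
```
[3.0, 5.0, 5.5]
True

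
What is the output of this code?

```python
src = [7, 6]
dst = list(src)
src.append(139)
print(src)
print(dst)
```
[7, 6, 139]
[7, 6]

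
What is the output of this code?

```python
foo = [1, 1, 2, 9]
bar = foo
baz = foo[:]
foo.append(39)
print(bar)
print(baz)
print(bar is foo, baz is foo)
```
[1, 1, 2, 9, 39]
[1, 1, 2, 9]
True False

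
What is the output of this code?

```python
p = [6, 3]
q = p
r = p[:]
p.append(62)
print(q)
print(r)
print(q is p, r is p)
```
[6, 3, 62]
[6, 3]
True False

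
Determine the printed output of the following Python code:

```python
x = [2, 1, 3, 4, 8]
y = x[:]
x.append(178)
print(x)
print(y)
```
[2, 1, 3, 4, 8, 178]
[2, 1, 3, 4, 8]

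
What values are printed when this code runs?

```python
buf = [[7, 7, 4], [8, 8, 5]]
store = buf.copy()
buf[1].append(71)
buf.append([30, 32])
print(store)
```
[[7, 7, 4], [8, 8, 5, 71]]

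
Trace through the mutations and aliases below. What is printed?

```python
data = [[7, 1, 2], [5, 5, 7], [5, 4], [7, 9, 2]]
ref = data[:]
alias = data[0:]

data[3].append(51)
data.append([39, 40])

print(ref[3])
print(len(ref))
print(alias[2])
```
[7, 9, 2, 51]
4
[5, 4]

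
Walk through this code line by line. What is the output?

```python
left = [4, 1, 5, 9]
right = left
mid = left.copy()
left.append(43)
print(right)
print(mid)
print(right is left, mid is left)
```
[4, 1, 5, 9, 43]
[4, 1, 5, 9]
True False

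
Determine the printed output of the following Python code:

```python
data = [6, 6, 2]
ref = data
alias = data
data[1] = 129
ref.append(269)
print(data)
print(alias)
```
[6, 129, 2, 269]
[6, 129, 2, 269]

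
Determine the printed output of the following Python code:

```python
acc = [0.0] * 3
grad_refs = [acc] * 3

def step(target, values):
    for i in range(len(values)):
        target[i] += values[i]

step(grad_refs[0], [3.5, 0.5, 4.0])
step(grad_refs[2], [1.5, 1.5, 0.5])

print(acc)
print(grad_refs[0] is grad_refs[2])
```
[5.0, 2.0, 4.5]
True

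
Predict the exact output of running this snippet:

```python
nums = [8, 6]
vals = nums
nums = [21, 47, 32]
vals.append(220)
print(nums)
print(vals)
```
[21, 47, 32]
[8, 6, 220]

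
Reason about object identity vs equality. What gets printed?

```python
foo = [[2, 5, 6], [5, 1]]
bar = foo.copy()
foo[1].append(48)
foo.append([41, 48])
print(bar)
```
[[2, 5, 6], [5, 1, 48]]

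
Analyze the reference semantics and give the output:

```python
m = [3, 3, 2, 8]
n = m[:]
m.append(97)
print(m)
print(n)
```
[3, 3, 2, 8, 97]
[3, 3, 2, 8]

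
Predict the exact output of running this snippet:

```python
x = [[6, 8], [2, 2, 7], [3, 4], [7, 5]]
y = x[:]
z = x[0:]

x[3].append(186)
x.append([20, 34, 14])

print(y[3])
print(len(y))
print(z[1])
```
[7, 5, 186]
4
[2, 2, 7]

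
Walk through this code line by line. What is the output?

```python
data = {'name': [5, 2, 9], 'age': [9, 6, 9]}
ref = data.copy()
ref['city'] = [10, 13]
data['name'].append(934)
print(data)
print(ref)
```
{'name': [5, 2, 9, 934], 'age': [9, 6, 9]}
{'name': [5, 2, 9, 934], 'age': [9, 6, 9], 'city': [10, 13]}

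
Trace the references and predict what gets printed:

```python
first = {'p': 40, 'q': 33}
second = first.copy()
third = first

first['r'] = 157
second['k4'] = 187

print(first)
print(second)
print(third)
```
{'p': 40, 'q': 33, 'r': 157}
{'p': 40, 'q': 33, 'k4': 187}
{'p': 40, 'q': 33, 'r': 157}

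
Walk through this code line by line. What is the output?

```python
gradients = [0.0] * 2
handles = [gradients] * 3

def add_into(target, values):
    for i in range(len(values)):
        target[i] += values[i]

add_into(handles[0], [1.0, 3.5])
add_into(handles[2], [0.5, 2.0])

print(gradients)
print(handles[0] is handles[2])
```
[1.5, 5.5]
True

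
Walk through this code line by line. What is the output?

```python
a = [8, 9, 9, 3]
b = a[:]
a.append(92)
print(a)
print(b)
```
[8, 9, 9, 3, 92]
[8, 9, 9, 3]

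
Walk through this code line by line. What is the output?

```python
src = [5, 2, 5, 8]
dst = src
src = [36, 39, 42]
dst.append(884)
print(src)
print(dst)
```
[36, 39, 42]
[5, 2, 5, 8, 884]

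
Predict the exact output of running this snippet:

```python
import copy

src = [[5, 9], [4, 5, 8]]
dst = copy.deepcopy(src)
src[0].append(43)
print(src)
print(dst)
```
[[5, 9, 43], [4, 5, 8]]
[[5, 9], [4, 5, 8]]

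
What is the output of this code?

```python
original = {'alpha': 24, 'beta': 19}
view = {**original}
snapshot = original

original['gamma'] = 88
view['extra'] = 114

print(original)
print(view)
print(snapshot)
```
{'alpha': 24, 'beta': 19, 'gamma': 88}
{'alpha': 24, 'beta': 19, 'extra': 114}
{'alpha': 24, 'beta': 19, 'gamma': 88}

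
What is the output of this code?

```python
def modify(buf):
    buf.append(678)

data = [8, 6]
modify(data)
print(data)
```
[8, 6, 678]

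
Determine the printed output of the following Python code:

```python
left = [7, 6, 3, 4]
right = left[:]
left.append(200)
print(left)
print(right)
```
[7, 6, 3, 4, 200]
[7, 6, 3, 4]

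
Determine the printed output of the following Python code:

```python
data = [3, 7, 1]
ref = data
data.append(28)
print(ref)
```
[3, 7, 1, 28]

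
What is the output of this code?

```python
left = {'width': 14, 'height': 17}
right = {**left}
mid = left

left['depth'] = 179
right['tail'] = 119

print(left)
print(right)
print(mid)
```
{'width': 14, 'height': 17, 'depth': 179}
{'width': 14, 'height': 17, 'tail': 119}
{'width': 14, 'height': 17, 'depth': 179}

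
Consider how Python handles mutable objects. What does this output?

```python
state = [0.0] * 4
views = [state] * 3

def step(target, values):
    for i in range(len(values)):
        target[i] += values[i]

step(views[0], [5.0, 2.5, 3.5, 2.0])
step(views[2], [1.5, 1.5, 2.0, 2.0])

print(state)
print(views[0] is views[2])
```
[6.5, 4.0, 5.5, 4.0]
True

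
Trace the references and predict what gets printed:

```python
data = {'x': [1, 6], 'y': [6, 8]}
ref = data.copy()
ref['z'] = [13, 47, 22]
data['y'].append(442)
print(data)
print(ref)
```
{'x': [1, 6], 'y': [6, 8, 442]}
{'x': [1, 6], 'y': [6, 8, 442], 'z': [13, 47, 22]}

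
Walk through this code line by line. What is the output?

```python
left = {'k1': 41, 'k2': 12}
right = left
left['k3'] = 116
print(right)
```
{'k1': 41, 'k2': 12, 'k3': 116}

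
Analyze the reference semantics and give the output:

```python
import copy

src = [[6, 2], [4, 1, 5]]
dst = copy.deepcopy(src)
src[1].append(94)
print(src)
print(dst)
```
[[6, 2], [4, 1, 5, 94]]
[[6, 2], [4, 1, 5]]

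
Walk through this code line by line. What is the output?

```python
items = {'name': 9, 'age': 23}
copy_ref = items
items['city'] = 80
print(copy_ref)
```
{'name': 9, 'age': 23, 'city': 80}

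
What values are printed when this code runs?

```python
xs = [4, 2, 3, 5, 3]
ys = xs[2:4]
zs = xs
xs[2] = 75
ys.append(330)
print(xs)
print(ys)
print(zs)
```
[4, 2, 75, 5, 3]
[3, 5, 330]
[4, 2, 75, 5, 3]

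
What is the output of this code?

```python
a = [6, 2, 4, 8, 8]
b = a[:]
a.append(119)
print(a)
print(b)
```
[6, 2, 4, 8, 8, 119]
[6, 2, 4, 8, 8]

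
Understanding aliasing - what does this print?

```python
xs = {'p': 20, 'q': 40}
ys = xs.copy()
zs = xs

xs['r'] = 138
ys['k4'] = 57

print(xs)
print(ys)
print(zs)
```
{'p': 20, 'q': 40, 'r': 138}
{'p': 20, 'q': 40, 'k4': 57}
{'p': 20, 'q': 40, 'r': 138}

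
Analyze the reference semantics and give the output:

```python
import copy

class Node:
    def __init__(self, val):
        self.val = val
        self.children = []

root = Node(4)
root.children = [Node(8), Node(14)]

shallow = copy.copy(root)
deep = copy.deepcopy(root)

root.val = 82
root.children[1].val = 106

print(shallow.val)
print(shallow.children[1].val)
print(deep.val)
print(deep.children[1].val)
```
4
106
4
14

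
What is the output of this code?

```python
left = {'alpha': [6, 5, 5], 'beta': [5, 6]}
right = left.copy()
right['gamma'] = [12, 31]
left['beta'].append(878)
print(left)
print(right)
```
{'alpha': [6, 5, 5], 'beta': [5, 6, 878]}
{'alpha': [6, 5, 5], 'beta': [5, 6, 878], 'gamma': [12, 31]}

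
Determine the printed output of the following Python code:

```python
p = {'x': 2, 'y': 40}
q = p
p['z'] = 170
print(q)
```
{'x': 2, 'y': 40, 'z': 170}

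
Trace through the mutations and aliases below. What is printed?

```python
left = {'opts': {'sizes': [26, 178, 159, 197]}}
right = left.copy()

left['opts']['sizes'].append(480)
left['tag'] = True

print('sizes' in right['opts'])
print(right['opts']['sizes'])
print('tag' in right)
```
True
[26, 178, 159, 197, 480]
False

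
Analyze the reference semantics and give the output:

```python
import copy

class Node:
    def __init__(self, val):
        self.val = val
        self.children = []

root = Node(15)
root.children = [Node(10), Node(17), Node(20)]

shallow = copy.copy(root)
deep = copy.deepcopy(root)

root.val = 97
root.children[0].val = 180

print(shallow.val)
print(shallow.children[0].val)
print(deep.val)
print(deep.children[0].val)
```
15
180
15
10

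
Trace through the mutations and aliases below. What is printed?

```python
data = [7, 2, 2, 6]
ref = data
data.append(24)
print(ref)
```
[7, 2, 2, 6, 24]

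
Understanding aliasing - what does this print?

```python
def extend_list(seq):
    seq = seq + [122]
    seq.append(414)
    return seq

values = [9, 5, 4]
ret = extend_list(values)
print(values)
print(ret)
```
[9, 5, 4]
[9, 5, 4, 122, 414]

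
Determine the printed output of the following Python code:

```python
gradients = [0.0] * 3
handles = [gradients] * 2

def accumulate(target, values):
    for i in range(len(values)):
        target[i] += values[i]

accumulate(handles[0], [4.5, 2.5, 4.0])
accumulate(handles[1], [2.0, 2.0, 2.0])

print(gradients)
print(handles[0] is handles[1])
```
[6.5, 4.5, 6.0]
True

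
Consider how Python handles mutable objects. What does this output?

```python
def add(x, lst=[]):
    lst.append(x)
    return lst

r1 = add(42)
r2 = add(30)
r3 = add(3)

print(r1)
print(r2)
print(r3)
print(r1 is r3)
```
[42, 30, 3]
[42, 30, 3]
[42, 30, 3]
True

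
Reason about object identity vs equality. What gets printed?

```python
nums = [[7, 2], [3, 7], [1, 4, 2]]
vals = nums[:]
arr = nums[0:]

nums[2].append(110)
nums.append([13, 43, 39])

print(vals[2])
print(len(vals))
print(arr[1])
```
[1, 4, 2, 110]
3
[3, 7]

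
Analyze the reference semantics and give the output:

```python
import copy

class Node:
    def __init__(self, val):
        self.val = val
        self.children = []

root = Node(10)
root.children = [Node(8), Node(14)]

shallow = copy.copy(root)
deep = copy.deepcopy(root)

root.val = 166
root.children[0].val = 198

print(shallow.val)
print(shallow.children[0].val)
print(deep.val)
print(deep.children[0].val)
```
10
198
10
8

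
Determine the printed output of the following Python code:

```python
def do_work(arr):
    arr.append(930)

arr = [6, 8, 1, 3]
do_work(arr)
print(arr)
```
[6, 8, 1, 3, 930]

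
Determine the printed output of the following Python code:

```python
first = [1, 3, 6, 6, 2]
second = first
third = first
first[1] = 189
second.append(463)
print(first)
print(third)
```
[1, 189, 6, 6, 2, 463]
[1, 189, 6, 6, 2, 463]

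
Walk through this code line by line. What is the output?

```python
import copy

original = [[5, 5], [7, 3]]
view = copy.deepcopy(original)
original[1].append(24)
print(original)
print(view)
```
[[5, 5], [7, 3, 24]]
[[5, 5], [7, 3]]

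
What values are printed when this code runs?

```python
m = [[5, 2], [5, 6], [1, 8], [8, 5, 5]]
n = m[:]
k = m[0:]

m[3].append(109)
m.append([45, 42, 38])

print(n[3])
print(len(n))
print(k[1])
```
[8, 5, 5, 109]
4
[5, 6]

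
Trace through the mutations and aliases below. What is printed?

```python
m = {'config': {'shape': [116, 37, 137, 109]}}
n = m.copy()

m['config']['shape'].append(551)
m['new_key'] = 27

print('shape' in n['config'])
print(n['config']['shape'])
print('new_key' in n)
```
True
[116, 37, 137, 109, 551]
False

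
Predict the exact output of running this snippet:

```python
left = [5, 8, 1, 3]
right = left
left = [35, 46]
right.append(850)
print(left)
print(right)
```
[35, 46]
[5, 8, 1, 3, 850]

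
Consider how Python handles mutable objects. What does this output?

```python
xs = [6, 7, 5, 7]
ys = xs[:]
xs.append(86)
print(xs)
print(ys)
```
[6, 7, 5, 7, 86]
[6, 7, 5, 7]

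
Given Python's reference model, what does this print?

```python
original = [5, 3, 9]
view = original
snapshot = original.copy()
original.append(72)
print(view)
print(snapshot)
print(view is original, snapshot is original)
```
[5, 3, 9, 72]
[5, 3, 9]
True False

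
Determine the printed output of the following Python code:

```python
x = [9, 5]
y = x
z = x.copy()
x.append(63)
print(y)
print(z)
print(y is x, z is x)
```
[9, 5, 63]
[9, 5]
True False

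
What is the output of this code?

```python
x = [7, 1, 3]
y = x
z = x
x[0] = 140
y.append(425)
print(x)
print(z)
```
[140, 1, 3, 425]
[140, 1, 3, 425]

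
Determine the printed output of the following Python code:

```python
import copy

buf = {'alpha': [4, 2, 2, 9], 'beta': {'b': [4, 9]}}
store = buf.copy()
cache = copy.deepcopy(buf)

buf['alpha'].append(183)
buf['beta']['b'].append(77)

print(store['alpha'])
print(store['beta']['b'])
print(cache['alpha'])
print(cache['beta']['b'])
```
[4, 2, 2, 9, 183]
[4, 9, 77]
[4, 2, 2, 9]
[4, 9]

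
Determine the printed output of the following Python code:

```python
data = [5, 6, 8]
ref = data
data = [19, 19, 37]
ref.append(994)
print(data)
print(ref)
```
[19, 19, 37]
[5, 6, 8, 994]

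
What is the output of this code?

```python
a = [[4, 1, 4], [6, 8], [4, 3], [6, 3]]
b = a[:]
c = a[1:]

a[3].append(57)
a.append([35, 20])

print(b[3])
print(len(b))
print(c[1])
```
[6, 3, 57]
4
[4, 3]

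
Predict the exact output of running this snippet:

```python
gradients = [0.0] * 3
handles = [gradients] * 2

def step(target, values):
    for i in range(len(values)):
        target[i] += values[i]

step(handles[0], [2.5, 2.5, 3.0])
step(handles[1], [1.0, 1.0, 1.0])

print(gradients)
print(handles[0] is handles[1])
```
[3.5, 3.5, 4.0]
True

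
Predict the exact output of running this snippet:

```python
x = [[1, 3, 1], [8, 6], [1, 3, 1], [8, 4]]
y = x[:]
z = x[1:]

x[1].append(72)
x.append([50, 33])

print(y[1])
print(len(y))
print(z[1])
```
[8, 6, 72]
4
[1, 3, 1]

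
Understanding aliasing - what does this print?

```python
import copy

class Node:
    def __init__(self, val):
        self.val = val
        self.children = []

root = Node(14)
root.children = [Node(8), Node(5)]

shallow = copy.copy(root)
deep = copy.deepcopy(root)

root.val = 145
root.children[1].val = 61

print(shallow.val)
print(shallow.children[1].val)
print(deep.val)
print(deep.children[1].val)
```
14
61
14
5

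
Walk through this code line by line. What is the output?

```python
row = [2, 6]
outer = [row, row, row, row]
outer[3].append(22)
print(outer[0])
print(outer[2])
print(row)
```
[2, 6, 22]
[2, 6, 22]
[2, 6, 22]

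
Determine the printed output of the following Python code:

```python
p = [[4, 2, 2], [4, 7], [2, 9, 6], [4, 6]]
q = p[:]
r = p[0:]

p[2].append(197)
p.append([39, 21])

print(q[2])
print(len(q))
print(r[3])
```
[2, 9, 6, 197]
4
[4, 6]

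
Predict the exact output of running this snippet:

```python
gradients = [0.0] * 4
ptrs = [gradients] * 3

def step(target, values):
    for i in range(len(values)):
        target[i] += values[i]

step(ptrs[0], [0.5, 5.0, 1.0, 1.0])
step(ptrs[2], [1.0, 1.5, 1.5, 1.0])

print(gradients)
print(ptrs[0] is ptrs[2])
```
[1.5, 6.5, 2.5, 2.0]
True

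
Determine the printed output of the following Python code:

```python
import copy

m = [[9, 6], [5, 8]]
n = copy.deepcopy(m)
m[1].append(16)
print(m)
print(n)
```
[[9, 6], [5, 8, 16]]
[[9, 6], [5, 8]]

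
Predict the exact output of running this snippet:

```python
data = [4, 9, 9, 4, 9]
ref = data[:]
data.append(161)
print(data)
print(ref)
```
[4, 9, 9, 4, 9, 161]
[4, 9, 9, 4, 9]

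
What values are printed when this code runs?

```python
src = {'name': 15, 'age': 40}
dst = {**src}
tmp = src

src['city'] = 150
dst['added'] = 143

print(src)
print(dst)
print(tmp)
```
{'name': 15, 'age': 40, 'city': 150}
{'name': 15, 'age': 40, 'added': 143}
{'name': 15, 'age': 40, 'city': 150}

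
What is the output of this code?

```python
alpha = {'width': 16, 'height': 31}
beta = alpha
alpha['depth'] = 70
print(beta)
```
{'width': 16, 'height': 31, 'depth': 70}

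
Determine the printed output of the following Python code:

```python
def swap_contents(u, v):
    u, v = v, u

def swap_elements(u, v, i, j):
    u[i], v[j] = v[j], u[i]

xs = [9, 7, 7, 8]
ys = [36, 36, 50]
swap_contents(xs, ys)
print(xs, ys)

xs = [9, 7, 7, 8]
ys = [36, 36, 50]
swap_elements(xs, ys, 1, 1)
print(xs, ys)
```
[9, 7, 7, 8] [36, 36, 50]
[9, 36, 7, 8] [36, 7, 50]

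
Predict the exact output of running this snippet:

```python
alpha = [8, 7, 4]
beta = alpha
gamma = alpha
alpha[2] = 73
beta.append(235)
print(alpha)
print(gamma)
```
[8, 7, 73, 235]
[8, 7, 73, 235]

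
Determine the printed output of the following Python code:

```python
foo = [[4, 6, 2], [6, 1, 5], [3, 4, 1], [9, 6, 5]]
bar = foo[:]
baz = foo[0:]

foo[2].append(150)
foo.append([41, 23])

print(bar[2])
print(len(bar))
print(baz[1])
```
[3, 4, 1, 150]
4
[6, 1, 5]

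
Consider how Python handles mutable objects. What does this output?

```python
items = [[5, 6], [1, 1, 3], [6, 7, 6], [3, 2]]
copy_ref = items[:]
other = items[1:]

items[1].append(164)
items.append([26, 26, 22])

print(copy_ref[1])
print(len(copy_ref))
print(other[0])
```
[1, 1, 3, 164]
4
[1, 1, 3, 164]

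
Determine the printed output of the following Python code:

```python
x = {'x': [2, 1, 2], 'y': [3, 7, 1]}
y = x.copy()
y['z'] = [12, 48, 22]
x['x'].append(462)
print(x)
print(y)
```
{'x': [2, 1, 2, 462], 'y': [3, 7, 1]}
{'x': [2, 1, 2, 462], 'y': [3, 7, 1], 'z': [12, 48, 22]}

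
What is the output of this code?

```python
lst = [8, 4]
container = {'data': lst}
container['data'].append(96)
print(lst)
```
[8, 4, 96]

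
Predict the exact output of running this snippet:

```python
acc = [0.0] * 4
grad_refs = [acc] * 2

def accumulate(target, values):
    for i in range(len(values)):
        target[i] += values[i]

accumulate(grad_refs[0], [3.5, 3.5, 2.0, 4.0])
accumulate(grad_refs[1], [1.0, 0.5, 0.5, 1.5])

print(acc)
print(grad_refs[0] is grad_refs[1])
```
[4.5, 4.0, 2.5, 5.5]
True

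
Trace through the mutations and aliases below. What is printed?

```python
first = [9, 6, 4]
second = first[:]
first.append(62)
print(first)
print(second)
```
[9, 6, 4, 62]
[9, 6, 4]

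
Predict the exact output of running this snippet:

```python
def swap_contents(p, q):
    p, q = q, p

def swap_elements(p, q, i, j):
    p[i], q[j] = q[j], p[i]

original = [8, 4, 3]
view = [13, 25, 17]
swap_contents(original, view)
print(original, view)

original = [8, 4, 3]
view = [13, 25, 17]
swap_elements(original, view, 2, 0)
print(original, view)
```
[8, 4, 3] [13, 25, 17]
[8, 4, 13] [3, 25, 17]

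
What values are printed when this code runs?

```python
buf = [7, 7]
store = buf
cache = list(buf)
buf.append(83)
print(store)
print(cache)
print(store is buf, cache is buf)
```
[7, 7, 83]
[7, 7]
True False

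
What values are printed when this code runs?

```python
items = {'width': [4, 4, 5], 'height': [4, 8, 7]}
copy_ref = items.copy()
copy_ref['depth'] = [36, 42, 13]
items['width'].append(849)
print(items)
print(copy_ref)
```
{'width': [4, 4, 5, 849], 'height': [4, 8, 7]}
{'width': [4, 4, 5, 849], 'height': [4, 8, 7], 'depth': [36, 42, 13]}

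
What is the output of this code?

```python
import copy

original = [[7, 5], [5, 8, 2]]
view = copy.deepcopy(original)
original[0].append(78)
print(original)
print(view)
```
[[7, 5, 78], [5, 8, 2]]
[[7, 5], [5, 8, 2]]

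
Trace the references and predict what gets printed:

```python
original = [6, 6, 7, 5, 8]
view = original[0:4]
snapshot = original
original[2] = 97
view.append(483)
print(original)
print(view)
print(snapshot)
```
[6, 6, 97, 5, 8]
[6, 6, 7, 5, 483]
[6, 6, 97, 5, 8]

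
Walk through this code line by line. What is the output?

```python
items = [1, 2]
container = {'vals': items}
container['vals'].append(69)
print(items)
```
[1, 2, 69]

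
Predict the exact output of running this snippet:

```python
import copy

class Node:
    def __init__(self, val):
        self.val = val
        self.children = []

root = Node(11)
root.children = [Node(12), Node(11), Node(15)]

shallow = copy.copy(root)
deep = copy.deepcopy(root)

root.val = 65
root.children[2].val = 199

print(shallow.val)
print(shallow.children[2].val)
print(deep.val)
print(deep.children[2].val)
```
11
199
11
15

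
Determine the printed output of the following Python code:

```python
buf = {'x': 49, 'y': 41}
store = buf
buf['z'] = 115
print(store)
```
{'x': 49, 'y': 41, 'z': 115}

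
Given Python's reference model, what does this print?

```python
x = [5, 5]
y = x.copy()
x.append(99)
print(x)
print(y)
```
[5, 5, 99]
[5, 5]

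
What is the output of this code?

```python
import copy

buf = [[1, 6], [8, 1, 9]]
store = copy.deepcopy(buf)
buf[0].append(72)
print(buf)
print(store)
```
[[1, 6, 72], [8, 1, 9]]
[[1, 6], [8, 1, 9]]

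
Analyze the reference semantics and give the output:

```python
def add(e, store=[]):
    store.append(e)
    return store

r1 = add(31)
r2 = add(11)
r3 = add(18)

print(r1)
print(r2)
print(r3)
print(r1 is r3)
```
[31, 11, 18]
[31, 11, 18]
[31, 11, 18]
True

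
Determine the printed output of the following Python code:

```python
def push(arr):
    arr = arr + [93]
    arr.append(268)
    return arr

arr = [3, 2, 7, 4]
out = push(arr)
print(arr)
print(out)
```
[3, 2, 7, 4]
[3, 2, 7, 4, 93, 268]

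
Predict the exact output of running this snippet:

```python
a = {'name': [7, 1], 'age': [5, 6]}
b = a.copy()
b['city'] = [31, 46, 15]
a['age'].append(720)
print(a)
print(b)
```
{'name': [7, 1], 'age': [5, 6, 720]}
{'name': [7, 1], 'age': [5, 6, 720], 'city': [31, 46, 15]}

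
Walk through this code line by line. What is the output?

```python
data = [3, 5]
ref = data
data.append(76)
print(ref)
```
[3, 5, 76]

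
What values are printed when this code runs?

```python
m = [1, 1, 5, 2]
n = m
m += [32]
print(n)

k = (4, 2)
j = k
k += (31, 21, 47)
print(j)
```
[1, 1, 5, 2, 32]
(4, 2)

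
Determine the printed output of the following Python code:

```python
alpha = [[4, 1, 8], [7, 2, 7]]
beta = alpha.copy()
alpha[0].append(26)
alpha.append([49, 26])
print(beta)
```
[[4, 1, 8, 26], [7, 2, 7]]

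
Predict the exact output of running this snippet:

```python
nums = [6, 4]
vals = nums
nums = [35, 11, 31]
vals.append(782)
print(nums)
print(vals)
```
[35, 11, 31]
[6, 4, 782]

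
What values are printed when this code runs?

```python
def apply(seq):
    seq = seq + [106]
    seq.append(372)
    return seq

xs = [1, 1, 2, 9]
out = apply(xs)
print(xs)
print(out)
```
[1, 1, 2, 9]
[1, 1, 2, 9, 106, 372]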